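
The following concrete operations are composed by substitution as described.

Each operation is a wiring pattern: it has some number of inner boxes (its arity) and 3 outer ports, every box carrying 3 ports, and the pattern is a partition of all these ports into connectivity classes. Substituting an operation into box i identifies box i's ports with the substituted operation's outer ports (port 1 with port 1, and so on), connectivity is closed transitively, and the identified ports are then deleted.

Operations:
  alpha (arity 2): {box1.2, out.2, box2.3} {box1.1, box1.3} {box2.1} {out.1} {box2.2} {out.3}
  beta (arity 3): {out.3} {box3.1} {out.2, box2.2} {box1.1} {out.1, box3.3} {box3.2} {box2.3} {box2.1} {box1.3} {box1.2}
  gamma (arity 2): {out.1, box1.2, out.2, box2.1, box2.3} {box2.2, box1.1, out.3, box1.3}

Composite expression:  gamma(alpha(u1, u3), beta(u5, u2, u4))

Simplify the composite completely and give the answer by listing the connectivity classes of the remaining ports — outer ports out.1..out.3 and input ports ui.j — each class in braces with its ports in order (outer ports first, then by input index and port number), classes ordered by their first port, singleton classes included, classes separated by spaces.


After gluing at gamma, chains via deleted ports link the u-ports.
the subtree at alpha composes to {out.1} {out.2, u1.2, u3.3} {out.3} {u1.1, u1.3} {u3.1} {u3.2} on (u1, u3); out.j = own outer ports
the subtree at beta composes to {out.1, u4.3} {out.2, u2.2} {out.3} {u2.1} {u2.3} {u4.1} {u4.2} {u5.1} {u5.2} {u5.3} on (u5, u2, u4); out.j = own outer ports
the subtree at gamma composes to {out.1, out.2, u1.2, u3.3, u4.3} {out.3, u2.2} {u1.1, u1.3} {u2.1} {u2.3} {u3.1} {u3.2} {u4.1} {u4.2} {u5.1} {u5.2} {u5.3} on (u1, u3, u5, u2, u4); out.j = own outer ports

{out.1, out.2, u1.2, u3.3, u4.3} {out.3, u2.2} {u1.1, u1.3} {u2.1} {u2.3} {u3.1} {u3.2} {u4.1} {u4.2} {u5.1} {u5.2} {u5.3}


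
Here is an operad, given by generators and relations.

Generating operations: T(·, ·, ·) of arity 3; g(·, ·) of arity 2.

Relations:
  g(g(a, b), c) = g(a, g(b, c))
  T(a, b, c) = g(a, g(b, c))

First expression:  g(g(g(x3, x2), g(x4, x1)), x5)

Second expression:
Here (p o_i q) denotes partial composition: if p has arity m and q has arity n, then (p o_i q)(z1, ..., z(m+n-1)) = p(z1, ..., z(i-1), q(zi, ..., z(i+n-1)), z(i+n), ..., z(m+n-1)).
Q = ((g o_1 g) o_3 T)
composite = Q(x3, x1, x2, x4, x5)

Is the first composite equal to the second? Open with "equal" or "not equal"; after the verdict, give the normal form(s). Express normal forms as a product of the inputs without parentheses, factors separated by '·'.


not equal — first x3 · x2 · x4 · x1 · x5, second x3 · x1 · x2 · x4 · x5

The first expression, normalized: x3 · x2 · x4 · x1 · x5
The second expression, normalized: x3 · x1 · x2 · x4 · x5
No match — not equal.


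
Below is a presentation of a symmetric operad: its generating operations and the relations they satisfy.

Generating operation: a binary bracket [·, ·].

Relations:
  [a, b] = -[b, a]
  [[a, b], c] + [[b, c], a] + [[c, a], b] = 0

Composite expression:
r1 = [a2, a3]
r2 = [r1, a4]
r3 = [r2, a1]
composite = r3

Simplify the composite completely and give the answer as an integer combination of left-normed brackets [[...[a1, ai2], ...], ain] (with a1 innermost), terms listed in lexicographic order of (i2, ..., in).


Expand each bracket as ab - ba; the a1-initial words give the coefficients.
Composite bracket: [[[a2, a3], a4], a1]
Applying ab - ba throughout gives 8 signed words (2^3 = 8).
Only words starting with a1 matter:
  from a1a2a3a4, sign -1: term -[[[a1, a2], a3], a4]
  from a1a3a2a4, sign +1: term +[[[a1, a3], a2], a4]
  from a1a4a2a3, sign +1: term +[[[a1, a4], a2], a3]
  from a1a4a3a2, sign -1: term -[[[a1, a4], a3], a2]

-[[[a1, a2], a3], a4] + [[[a1, a3], a2], a4] + [[[a1, a4], a2], a3] - [[[a1, a4], a3], a2]


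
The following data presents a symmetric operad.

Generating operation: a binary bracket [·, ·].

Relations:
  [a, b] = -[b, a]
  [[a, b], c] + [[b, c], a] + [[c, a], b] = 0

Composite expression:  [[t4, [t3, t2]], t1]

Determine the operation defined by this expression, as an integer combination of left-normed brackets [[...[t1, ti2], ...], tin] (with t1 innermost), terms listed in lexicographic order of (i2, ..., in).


-[[[t1, t2], t3], t4] + [[[t1, t3], t2], t4] + [[[t1, t4], t2], t3] - [[[t1, t4], t3], t2]


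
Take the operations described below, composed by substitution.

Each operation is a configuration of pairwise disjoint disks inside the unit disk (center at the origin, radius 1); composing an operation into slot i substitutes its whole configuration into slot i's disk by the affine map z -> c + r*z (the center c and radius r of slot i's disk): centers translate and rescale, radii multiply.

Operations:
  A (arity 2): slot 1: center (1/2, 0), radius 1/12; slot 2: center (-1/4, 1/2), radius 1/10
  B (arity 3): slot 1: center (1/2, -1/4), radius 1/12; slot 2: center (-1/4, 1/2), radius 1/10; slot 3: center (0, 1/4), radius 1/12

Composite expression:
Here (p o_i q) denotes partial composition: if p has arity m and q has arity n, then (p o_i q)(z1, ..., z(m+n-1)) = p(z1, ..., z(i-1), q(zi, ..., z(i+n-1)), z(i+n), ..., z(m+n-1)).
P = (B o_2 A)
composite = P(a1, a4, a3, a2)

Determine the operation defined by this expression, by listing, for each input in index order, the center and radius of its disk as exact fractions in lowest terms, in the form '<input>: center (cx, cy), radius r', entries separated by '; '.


a1: center (1/2, -1/4), radius 1/12; a2: center (0, 1/4), radius 1/12; a3: center (-11/40, 11/20), radius 1/100; a4: center (-1/5, 1/2), radius 1/120

Follow each a-input down from B: c' goes to c + r*c', radius to r*r'.
a1 passes through 1 substitution, ending at center (1/2, -1/4), radius 1/12
a4 passes through 2 substitutions, ending at center (-1/5, 1/2), radius 1/120
a3 passes through 2 substitutions, ending at center (-11/40, 11/20), radius 1/100
a2 passes through 1 substitution, ending at center (0, 1/4), radius 1/12


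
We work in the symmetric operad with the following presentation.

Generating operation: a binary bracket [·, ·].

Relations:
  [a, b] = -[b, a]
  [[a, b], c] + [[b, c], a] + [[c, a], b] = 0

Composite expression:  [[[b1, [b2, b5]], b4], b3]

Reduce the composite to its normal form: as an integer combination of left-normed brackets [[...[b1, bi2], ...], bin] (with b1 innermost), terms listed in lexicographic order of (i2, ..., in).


[[[[b1, b2], b5], b4], b3] - [[[[b1, b5], b2], b4], b3]

A multilinear Lie element is pinned by b1-initial words (b1 innermost).
Composite bracket: [[[b1, [b2, b5]], b4], b3]
Expanding via [a, b] = ab - ba: 16 signed words (2^4 = 16).
Coefficients come from the b1-initial words:
  sign of b1b2b5b4b3 is +1, so it contributes +[[[[b1, b2], b5], b4], b3]
  sign of b1b5b2b4b3 is -1, so it contributes -[[[[b1, b5], b2], b4], b3]


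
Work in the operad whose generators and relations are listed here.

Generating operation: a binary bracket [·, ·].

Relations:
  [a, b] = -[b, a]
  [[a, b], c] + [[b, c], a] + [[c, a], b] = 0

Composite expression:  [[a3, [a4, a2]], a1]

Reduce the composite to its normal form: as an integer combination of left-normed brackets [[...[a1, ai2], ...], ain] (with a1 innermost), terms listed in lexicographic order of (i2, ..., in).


In the tensor algebra, words opening a1 carry the a1-anchored form.
Composite bracket: [[a3, [a4, a2]], a1]
Each bracket splits as ab - ba, giving 8 signed words (2^3 = 8).
The a1-initial words carry the normal form:
  from a1a2a4a3, sign -1: term -[[[a1, a2], a4], a3]
  from a1a3a2a4, sign +1: term +[[[a1, a3], a2], a4]
  from a1a3a4a2, sign -1: term -[[[a1, a3], a4], a2]
  from a1a4a2a3, sign +1: term +[[[a1, a4], a2], a3]

-[[[a1, a2], a4], a3] + [[[a1, a3], a2], a4] - [[[a1, a3], a4], a2] + [[[a1, a4], a2], a3]


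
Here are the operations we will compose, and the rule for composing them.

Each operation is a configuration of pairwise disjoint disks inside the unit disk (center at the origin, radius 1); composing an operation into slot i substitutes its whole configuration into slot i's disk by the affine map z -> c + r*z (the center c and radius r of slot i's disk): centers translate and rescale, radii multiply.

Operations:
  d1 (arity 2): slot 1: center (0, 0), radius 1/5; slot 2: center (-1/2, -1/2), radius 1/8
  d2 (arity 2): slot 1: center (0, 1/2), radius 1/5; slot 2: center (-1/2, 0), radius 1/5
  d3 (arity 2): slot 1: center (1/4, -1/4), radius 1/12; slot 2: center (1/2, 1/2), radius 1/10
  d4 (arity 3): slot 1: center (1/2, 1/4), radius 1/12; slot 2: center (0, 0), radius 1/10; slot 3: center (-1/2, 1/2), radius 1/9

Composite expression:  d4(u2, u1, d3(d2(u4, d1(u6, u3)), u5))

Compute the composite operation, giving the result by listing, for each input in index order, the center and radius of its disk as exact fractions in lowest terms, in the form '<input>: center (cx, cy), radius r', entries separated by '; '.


u1: center (0, 0), radius 1/10; u2: center (1/2, 1/4), radius 1/12; u3: center (-43/90, 509/1080), radius 1/4320; u4: center (-17/36, 103/216), radius 1/540; u5: center (-4/9, 5/9), radius 1/90; u6: center (-103/216, 17/36), radius 1/2700

Only the slot chain above each u matters under d4; compose those maps.
tracing u2 down its 1-map path: center (1/2, 1/4), radius 1/12
tracing u1 down its 1-map path: center (0, 0), radius 1/10
tracing u4 down its 3-map path: center (-17/36, 103/216), radius 1/540
tracing u6 down its 4-map path: center (-103/216, 17/36), radius 1/2700
tracing u3 down its 4-map path: center (-43/90, 509/1080), radius 1/4320
tracing u5 down its 2-map path: center (-4/9, 5/9), radius 1/90


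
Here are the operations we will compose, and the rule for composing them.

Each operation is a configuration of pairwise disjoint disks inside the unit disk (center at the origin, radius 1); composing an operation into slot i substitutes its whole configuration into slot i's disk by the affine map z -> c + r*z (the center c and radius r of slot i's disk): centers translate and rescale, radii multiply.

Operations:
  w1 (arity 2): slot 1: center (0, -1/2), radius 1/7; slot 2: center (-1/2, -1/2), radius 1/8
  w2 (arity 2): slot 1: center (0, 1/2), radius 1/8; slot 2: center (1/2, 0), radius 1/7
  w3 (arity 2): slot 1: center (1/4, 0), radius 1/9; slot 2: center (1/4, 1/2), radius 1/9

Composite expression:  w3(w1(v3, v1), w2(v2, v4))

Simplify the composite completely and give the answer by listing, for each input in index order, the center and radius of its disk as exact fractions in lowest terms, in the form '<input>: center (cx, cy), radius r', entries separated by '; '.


v1: center (7/36, -1/18), radius 1/72; v2: center (1/4, 5/9), radius 1/72; v3: center (1/4, -1/18), radius 1/63; v4: center (11/36, 1/2), radius 1/63

Affine substitution under w3: radii multiply and v-centers shift.
input v3: applying the 2 nested substitutions gives center (1/4, -1/18), radius 1/63
input v1: applying the 2 nested substitutions gives center (7/36, -1/18), radius 1/72
input v2: applying the 2 nested substitutions gives center (1/4, 5/9), radius 1/72
input v4: applying the 2 nested substitutions gives center (11/36, 1/2), radius 1/63


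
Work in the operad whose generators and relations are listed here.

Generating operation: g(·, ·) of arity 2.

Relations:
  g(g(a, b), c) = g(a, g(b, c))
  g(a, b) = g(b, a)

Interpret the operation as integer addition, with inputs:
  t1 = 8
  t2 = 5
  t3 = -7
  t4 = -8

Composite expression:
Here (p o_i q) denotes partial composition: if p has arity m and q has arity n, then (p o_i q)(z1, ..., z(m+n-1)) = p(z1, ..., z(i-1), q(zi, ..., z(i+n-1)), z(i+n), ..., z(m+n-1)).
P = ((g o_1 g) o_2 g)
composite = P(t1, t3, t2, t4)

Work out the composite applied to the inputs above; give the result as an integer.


g(t3, t2) = -2
g(t1, g(t3, t2)) = 6
g(g(t1, g(t3, t2)), t4) = -2

-2


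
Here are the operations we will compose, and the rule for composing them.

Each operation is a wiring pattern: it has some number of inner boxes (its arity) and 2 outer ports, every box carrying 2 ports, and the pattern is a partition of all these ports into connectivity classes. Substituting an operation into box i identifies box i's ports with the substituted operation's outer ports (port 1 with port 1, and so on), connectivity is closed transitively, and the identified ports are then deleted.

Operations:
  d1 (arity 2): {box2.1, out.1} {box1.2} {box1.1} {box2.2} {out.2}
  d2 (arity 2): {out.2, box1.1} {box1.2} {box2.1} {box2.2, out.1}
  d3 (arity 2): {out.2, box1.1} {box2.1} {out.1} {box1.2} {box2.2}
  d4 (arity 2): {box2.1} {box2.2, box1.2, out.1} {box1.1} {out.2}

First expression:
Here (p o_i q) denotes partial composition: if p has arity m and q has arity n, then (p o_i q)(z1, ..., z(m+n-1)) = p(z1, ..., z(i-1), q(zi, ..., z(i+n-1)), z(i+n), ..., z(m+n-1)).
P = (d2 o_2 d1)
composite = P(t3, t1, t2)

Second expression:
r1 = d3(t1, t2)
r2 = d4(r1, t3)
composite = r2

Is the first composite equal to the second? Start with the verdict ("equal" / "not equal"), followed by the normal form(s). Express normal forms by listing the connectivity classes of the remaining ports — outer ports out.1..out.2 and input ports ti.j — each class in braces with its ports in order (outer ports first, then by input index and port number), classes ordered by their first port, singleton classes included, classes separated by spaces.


not equal — first {out.1} {out.2, t3.1} {t1.1} {t1.2} {t2.1} {t2.2} {t3.2}, second {out.1, t1.1, t3.2} {out.2} {t1.2} {t2.1} {t2.2} {t3.1}

Normal form of the first expression: {out.1} {out.2, t3.1} {t1.1} {t1.2} {t2.1} {t2.2} {t3.2}
Normal form of the second expression: {out.1, t1.1, t3.2} {out.2} {t1.2} {t2.1} {t2.2} {t3.1}
The forms do not match — not equal.


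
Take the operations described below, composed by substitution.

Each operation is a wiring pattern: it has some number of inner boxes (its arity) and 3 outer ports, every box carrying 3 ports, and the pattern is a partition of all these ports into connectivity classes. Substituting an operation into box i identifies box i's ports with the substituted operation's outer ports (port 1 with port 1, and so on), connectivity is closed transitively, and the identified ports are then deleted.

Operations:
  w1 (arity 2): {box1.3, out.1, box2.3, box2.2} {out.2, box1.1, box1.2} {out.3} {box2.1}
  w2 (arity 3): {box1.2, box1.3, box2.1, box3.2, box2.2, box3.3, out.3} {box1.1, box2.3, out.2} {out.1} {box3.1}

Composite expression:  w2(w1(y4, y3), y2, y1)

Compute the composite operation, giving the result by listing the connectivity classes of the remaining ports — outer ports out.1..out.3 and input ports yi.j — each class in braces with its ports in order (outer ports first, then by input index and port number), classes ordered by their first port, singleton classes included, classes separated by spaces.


{out.1} {out.2, y2.3, y3.2, y3.3, y4.3} {out.3, y1.2, y1.3, y2.1, y2.2, y4.1, y4.2} {y1.1} {y3.1}

Treat the ports identified at w2 as solder joints: merge, then drop.
after w1, the pattern on (y4, y3) reads {out.1, y3.2, y3.3, y4.3} {out.2, y4.1, y4.2} {out.3} {y3.1} (out.j = its outer ports)
after w2, the pattern on (y4, y3, y2, y1) reads {out.1} {out.2, y2.3, y3.2, y3.3, y4.3} {out.3, y1.2, y1.3, y2.1, y2.2, y4.1, y4.2} {y1.1} {y3.1} (out.j = its outer ports)


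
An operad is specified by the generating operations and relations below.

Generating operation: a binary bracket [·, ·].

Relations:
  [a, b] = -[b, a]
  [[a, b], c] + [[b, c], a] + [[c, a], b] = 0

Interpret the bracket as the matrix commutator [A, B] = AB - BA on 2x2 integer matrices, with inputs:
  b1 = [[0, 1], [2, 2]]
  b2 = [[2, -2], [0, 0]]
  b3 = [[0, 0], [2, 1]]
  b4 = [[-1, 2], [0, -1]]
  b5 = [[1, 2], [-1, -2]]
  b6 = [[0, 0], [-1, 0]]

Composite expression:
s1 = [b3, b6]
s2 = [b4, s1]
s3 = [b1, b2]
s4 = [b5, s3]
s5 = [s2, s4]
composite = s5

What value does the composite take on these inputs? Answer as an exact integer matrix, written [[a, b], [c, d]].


[[0, 40], [-80, 0]]

[b3, b6] = [[0, 0], [-1, 0]]
[b4, [b3, b6]] = [[-2, 0], [0, 2]]
[b1, b2] = [[4, 2], [4, -4]]
[b5, [b1, b2]] = [[10, -10], [-20, -10]]
[[b4, [b3, b6]], [b5, [b1, b2]]] = [[0, 40], [-80, 0]]


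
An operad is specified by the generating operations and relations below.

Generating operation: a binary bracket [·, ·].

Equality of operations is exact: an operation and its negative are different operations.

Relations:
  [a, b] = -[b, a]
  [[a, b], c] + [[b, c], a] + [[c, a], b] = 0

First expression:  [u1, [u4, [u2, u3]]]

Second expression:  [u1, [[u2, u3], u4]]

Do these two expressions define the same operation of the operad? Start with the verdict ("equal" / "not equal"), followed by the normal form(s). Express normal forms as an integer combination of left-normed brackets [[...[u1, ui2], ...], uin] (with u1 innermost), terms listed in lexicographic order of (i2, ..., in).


The first expression, normalized: -[[[u1, u2], u3], u4] + [[[u1, u3], u2], u4] + [[[u1, u4], u2], u3] - [[[u1, u4], u3], u2]
The second expression, normalized: [[[u1, u2], u3], u4] - [[[u1, u3], u2], u4] - [[[u1, u4], u2], u3] + [[[u1, u4], u3], u2]
They disagree, so not equal.

not equal; the first gives -[[[u1, u2], u3], u4] + [[[u1, u3], u2], u4] + [[[u1, u4], u2], u3] - [[[u1, u4], u3], u2] and the second [[[u1, u2], u3], u4] - [[[u1, u3], u2], u4] - [[[u1, u4], u2], u3] + [[[u1, u4], u3], u2]


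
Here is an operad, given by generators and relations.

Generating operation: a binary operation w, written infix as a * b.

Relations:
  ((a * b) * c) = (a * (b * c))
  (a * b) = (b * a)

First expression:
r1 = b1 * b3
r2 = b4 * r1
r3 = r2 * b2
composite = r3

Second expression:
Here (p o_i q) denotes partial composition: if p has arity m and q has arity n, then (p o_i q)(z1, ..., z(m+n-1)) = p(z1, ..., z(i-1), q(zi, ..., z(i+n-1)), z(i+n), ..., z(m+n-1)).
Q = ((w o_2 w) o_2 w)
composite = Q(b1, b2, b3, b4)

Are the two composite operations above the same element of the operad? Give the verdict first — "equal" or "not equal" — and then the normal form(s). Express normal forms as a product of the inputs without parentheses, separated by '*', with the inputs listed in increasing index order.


The first composite normalizes to b1 * b2 * b3 * b4
The second composite normalizes to b1 * b2 * b3 * b4
Identical normal forms: equal.

equal; the common form is b1 * b2 * b3 * b4


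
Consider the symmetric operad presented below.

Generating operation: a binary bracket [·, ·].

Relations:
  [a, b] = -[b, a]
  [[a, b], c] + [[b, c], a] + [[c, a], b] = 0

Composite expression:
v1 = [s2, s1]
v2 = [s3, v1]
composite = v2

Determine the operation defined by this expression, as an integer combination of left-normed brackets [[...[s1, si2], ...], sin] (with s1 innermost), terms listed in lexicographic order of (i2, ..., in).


[[s1, s2], s3]

Expand each bracket as ab - ba; the s1-initial words give the coefficients.
Composite bracket: [s3, [s2, s1]]
Each bracket splits as ab - ba, giving 4 signed words (2^2 = 4).
Collect the words opening with s1:
  from s1s2s3, sign +1: term +[[s1, s2], s3]


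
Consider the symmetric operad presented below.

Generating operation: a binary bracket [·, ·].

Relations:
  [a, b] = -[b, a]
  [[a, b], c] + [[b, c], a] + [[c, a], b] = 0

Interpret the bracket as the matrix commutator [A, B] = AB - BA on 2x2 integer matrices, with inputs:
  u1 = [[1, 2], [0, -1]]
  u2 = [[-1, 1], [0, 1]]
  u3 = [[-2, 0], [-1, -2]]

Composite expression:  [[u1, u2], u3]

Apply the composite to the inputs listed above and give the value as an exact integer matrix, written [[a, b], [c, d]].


[[-6, 0], [0, 6]]

[u1, u2] = [[0, 6], [0, 0]]
[[u1, u2], u3] = [[-6, 0], [0, 6]]


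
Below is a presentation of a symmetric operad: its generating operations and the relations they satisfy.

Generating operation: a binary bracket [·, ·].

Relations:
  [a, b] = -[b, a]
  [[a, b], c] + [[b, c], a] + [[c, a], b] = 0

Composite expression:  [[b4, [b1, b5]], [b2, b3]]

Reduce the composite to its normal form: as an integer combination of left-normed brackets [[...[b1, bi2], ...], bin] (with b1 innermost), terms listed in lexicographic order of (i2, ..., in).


-[[[[b1, b5], b4], b2], b3] + [[[[b1, b5], b4], b3], b2]

Left-normed coefficients sit on the b1-initial expansion words.
Composite bracket: [[b4, [b1, b5]], [b2, b3]]
Each bracket splits as ab - ba, giving 16 signed words (2^4 = 16).
Words beginning with b1 determine it all:
  sign of b1b5b4b2b3 is -1, so it contributes -[[[[b1, b5], b4], b2], b3]
  sign of b1b5b4b3b2 is +1, so it contributes +[[[[b1, b5], b4], b3], b2]


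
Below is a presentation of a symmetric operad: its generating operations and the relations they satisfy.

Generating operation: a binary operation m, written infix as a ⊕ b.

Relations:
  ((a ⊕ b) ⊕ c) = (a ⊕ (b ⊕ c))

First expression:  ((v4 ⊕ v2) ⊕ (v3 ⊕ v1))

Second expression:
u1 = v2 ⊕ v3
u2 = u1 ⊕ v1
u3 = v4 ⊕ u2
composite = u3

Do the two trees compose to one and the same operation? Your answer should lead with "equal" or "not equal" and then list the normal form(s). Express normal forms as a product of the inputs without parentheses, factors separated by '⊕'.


The first expression reduces to v4 ⊕ v2 ⊕ v3 ⊕ v1
The second expression reduces to v4 ⊕ v2 ⊕ v3 ⊕ v1
The forms coincide; equal.

equal: each reduces to v4 ⊕ v2 ⊕ v3 ⊕ v1


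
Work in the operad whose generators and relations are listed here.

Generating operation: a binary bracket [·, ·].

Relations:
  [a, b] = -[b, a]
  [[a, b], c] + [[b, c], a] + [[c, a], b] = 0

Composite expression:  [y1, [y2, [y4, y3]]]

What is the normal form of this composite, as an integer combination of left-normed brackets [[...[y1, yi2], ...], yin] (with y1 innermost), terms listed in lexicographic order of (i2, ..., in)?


-[[[y1, y2], y3], y4] + [[[y1, y2], y4], y3] + [[[y1, y3], y4], y2] - [[[y1, y4], y3], y2]

Expand each bracket as ab - ba; the y1-initial words give the coefficients.
Composite bracket: [y1, [y2, [y4, y3]]]
Applying ab - ba throughout gives 8 signed words (2^3 = 8).
The y1-initial words carry the normal form:
  from y1y2y3y4, sign -1: term -[[[y1, y2], y3], y4]
  from y1y2y4y3, sign +1: term +[[[y1, y2], y4], y3]
  from y1y3y4y2, sign +1: term +[[[y1, y3], y4], y2]
  from y1y4y3y2, sign -1: term -[[[y1, y4], y3], y2]


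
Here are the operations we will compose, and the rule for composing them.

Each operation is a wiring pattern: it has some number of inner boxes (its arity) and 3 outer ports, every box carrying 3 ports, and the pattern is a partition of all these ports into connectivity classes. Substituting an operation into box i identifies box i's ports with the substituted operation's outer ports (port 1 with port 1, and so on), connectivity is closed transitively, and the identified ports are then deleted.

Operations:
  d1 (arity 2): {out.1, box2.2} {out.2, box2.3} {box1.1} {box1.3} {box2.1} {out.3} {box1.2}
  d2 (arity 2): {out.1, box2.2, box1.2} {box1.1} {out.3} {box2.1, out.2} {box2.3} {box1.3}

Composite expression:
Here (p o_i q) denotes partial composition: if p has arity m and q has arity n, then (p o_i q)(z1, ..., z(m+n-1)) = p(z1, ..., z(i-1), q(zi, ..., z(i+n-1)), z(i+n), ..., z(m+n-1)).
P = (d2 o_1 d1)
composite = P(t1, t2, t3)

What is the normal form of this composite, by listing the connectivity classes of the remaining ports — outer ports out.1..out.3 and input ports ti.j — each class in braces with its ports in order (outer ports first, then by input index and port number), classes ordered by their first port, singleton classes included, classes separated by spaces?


{out.1, t2.3, t3.2} {out.2, t3.1} {out.3} {t1.1} {t1.2} {t1.3} {t2.1} {t2.2} {t3.3}

Connectivity passes through glued d2-boundaries; trace each wire chain.
through d1, on inputs (t1, t2): {out.1, t2.2} {out.2, t2.3} {out.3} {t1.1} {t1.2} {t1.3} {t2.1} (out.j = stage outer ports)
through d2, on inputs (t1, t2, t3): {out.1, t2.3, t3.2} {out.2, t3.1} {out.3} {t1.1} {t1.2} {t1.3} {t2.1} {t2.2} {t3.3} (out.j = stage outer ports)


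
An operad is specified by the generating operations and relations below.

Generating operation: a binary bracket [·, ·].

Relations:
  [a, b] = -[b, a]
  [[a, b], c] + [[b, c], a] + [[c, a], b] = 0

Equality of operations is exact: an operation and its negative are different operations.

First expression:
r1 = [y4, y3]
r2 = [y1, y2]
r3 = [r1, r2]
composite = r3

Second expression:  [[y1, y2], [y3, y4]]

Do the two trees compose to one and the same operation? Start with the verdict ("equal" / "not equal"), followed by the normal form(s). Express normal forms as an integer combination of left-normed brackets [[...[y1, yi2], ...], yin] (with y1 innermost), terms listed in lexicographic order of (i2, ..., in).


Normal form of the first expression: [[[y1, y2], y3], y4] - [[[y1, y2], y4], y3]
Normal form of the second expression: [[[y1, y2], y3], y4] - [[[y1, y2], y4], y3]
Both agree, so they are equal.

equal — both sides give [[[y1, y2], y3], y4] - [[[y1, y2], y4], y3]


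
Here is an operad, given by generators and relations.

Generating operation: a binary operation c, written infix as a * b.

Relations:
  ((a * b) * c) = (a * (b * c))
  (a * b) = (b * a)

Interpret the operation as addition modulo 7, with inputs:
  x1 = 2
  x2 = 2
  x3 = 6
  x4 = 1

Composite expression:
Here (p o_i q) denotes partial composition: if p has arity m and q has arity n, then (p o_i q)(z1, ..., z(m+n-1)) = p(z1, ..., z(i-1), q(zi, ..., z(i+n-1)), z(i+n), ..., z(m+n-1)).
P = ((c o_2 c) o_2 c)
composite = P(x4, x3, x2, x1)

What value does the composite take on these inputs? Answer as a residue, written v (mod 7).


4 (mod 7)


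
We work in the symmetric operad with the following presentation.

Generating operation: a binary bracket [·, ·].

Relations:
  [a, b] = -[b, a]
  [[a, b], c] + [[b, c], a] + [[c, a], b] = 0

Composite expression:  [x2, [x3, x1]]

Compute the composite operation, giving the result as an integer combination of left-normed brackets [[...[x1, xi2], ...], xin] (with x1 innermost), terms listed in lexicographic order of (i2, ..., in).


[[x1, x3], x2]


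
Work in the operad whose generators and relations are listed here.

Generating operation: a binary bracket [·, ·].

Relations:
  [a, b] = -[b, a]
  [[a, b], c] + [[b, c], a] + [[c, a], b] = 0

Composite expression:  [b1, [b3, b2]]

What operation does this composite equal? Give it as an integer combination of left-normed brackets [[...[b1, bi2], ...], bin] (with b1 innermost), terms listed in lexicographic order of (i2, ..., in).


-[[b1, b2], b3] + [[b1, b3], b2]

A multilinear Lie element is pinned by b1-initial words (b1 innermost).
Composite bracket: [b1, [b3, b2]]
Applying ab - ba throughout gives 4 signed words (2^2 = 4).
The b1-initial words carry the normal form:
  the word b1b2b3 carries sign -1 and contributes -[[b1, b2], b3]
  the word b1b3b2 carries sign +1 and contributes +[[b1, b3], b2]


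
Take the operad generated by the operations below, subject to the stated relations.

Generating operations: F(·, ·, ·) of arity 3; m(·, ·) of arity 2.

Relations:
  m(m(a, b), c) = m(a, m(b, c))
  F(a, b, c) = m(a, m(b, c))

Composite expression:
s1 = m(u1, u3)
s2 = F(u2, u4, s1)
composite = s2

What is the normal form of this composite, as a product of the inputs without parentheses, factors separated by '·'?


u2 · u4 · u1 · u3


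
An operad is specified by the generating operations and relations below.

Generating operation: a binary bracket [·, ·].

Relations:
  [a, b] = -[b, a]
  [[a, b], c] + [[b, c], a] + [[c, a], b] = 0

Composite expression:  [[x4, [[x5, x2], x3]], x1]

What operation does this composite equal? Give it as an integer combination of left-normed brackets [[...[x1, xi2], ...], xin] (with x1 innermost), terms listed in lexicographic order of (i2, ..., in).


-[[[[x1, x2], x5], x3], x4] + [[[[x1, x3], x2], x5], x4] - [[[[x1, x3], x5], x2], x4] + [[[[x1, x4], x2], x5], x3] - [[[[x1, x4], x3], x2], x5] + [[[[x1, x4], x3], x5], x2] - [[[[x1, x4], x5], x2], x3] + [[[[x1, x5], x2], x3], x4]

In the tensor algebra, words opening x1 carry the x1-anchored form.
Composite bracket: [[x4, [[x5, x2], x3]], x1]
Under [a, b] = ab - ba we get 16 signed associative words (2^4 = 16).
Keep just the words that open with x1:
  x1x2x5x3x4 appears with sign -1, giving the term -[[[[x1, x2], x5], x3], x4]
  x1x3x2x5x4 appears with sign +1, giving the term +[[[[x1, x3], x2], x5], x4]
  x1x3x5x2x4 appears with sign -1, giving the term -[[[[x1, x3], x5], x2], x4]
  x1x4x2x5x3 appears with sign +1, giving the term +[[[[x1, x4], x2], x5], x3]
  x1x4x3x2x5 appears with sign -1, giving the term -[[[[x1, x4], x3], x2], x5]
  x1x4x3x5x2 appears with sign +1, giving the term +[[[[x1, x4], x3], x5], x2]
  x1x4x5x2x3 appears with sign -1, giving the term -[[[[x1, x4], x5], x2], x3]
  x1x5x2x3x4 appears with sign +1, giving the term +[[[[x1, x5], x2], x3], x4]


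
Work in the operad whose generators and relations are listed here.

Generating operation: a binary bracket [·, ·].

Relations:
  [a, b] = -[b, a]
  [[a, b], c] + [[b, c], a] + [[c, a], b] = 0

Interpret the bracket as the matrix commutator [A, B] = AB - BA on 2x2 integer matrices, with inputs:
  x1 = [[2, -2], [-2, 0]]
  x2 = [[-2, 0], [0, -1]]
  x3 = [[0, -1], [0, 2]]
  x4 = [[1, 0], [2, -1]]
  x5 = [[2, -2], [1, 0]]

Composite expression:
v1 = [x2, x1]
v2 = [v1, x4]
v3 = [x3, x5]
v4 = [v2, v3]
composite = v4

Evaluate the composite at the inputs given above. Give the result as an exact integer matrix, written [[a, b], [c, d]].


[x2, x1] = [[0, 2], [-2, 0]]
[[x2, x1], x4] = [[4, -4], [-4, -4]]
[x3, x5] = [[-1, 6], [2, 1]]
[[[x2, x1], x4], [x3, x5]] = [[16, 40], [-8, -16]]

[[16, 40], [-8, -16]]


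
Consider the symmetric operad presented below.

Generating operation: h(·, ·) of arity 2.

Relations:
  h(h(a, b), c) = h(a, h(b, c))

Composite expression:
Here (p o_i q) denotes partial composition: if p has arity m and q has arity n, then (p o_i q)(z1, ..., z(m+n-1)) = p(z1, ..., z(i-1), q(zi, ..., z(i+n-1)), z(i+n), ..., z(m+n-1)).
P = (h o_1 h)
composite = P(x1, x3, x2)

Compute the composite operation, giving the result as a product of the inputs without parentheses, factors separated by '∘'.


Key point: h is associative — brackets drop, the x-order remains.
h(x1, x3) collapses to x1 ∘ x3
h(h(x1, x3), x2) collapses to x1 ∘ x3 ∘ x2

x1 ∘ x3 ∘ x2


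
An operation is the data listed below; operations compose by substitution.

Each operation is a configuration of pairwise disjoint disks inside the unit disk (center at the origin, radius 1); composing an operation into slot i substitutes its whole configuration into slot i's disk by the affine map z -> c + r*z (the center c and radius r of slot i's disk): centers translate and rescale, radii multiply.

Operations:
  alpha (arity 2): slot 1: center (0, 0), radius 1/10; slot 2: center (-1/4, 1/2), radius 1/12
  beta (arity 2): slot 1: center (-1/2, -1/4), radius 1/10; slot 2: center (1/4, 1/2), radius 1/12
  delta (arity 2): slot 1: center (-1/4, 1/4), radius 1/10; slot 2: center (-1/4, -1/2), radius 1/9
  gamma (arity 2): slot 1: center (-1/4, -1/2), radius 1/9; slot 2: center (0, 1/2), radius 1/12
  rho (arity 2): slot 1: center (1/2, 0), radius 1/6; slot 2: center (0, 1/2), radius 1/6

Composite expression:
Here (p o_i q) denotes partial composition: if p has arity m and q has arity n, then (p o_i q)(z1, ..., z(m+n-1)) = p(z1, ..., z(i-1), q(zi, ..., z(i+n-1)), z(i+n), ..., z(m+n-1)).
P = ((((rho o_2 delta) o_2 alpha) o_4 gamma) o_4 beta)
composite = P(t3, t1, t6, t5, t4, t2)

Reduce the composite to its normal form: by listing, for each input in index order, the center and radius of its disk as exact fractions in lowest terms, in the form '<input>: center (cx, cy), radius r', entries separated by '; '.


t1: center (-1/24, 13/24), radius 1/600; t2: center (-1/24, 23/54), radius 1/648; t3: center (1/2, 0), radius 1/6; t4: center (-89/1944, 397/972), radius 1/5832; t5: center (-23/486, 791/1944), radius 1/4860; t6: center (-11/240, 11/20), radius 1/720

Follow each t-input down from rho: c' goes to c + r*c', radius to r*r'.
input t3: applying the 1 nested substitution gives center (1/2, 0), radius 1/6
input t1: applying the 3 nested substitutions gives center (-1/24, 13/24), radius 1/600
input t6: applying the 3 nested substitutions gives center (-11/240, 11/20), radius 1/720
input t5: applying the 4 nested substitutions gives center (-23/486, 791/1944), radius 1/4860
input t4: applying the 4 nested substitutions gives center (-89/1944, 397/972), radius 1/5832
input t2: applying the 3 nested substitutions gives center (-1/24, 23/54), radius 1/648


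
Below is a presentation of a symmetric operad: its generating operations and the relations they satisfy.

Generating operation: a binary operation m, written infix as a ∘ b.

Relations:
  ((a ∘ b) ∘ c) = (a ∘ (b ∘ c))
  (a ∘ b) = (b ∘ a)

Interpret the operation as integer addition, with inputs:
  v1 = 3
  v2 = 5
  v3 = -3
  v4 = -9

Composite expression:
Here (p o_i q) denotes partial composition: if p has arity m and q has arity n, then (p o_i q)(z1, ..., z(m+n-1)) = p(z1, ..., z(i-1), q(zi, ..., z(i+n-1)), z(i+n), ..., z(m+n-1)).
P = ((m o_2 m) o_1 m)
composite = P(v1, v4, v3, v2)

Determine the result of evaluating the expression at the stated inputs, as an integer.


-4

(v1 ∘ v4) = -6
(v3 ∘ v2) = 2
((v1 ∘ v4) ∘ (v3 ∘ v2)) = -4


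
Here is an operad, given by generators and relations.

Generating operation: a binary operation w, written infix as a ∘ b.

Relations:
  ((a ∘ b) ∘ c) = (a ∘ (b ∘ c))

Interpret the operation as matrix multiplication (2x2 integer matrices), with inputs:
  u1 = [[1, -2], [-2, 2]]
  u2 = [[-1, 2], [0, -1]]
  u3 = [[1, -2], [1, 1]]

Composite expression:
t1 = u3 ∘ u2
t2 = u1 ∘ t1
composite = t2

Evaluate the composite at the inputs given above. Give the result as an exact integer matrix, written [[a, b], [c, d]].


(u3 ∘ u2) = [[-1, 4], [-1, 1]]
(u1 ∘ (u3 ∘ u2)) = [[1, 2], [0, -6]]

[[1, 2], [0, -6]]


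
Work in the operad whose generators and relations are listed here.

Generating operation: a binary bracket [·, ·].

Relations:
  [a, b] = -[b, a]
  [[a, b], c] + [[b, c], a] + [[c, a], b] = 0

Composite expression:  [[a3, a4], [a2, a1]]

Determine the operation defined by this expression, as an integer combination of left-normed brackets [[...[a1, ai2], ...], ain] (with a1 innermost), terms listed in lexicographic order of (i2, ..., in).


Skip Jacobi rewriting: expand, keep a1-initial words, read off terms.
Composite bracket: [[a3, a4], [a2, a1]]
Full expansion: 8 signed words from ab - ba (2^3 = 8).
Keep just the words that open with a1:
  the word a1a2a3a4 carries sign +1 and contributes +[[[a1, a2], a3], a4]
  the word a1a2a4a3 carries sign -1 and contributes -[[[a1, a2], a4], a3]

[[[a1, a2], a3], a4] - [[[a1, a2], a4], a3]


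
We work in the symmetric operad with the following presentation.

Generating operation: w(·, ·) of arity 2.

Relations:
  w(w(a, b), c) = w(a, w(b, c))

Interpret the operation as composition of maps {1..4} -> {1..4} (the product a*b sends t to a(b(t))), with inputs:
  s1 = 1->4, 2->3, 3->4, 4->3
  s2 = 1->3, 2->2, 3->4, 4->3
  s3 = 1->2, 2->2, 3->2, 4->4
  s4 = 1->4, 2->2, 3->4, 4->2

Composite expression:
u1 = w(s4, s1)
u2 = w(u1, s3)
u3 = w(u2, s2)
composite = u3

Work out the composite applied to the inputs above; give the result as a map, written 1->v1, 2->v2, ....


1->4, 2->4, 3->4, 4->4

w(s4, s1) = 1->2, 2->4, 3->2, 4->4
w(w(s4, s1), s3) = 1->4, 2->4, 3->4, 4->4
w(w(w(s4, s1), s3), s2) = 1->4, 2->4, 3->4, 4->4


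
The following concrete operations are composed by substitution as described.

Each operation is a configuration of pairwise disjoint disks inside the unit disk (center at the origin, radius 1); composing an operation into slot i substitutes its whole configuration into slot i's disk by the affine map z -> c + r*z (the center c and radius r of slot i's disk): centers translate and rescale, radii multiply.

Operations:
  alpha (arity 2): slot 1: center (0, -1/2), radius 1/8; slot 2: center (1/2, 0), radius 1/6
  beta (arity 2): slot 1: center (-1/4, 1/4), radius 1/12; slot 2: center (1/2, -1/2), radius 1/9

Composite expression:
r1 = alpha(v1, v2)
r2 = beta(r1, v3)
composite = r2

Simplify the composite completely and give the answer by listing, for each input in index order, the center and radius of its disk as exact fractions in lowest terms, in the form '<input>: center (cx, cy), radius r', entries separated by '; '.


v1: center (-1/4, 5/24), radius 1/96; v2: center (-5/24, 1/4), radius 1/72; v3: center (1/2, -1/2), radius 1/9

Below beta, radii multiply path by path; the v-disk centers shift.
v1 passes through 2 substitutions, ending at center (-1/4, 5/24), radius 1/96
v2 passes through 2 substitutions, ending at center (-5/24, 1/4), radius 1/72
v3 passes through 1 substitution, ending at center (1/2, -1/2), radius 1/9


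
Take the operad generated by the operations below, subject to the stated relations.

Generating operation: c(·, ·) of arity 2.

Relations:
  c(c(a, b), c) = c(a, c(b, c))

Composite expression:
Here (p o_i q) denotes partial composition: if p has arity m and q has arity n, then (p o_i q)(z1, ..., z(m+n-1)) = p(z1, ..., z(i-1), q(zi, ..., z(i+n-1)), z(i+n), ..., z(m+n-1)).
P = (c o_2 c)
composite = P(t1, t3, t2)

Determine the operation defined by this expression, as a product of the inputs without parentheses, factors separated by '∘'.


t1 ∘ t3 ∘ t2

The c-tree's shape is irrelevant; the t-reading-order decides.
c(t3, t2) reduces to t3 ∘ t2
c(t1, c(t3, t2)) reduces to t1 ∘ t3 ∘ t2


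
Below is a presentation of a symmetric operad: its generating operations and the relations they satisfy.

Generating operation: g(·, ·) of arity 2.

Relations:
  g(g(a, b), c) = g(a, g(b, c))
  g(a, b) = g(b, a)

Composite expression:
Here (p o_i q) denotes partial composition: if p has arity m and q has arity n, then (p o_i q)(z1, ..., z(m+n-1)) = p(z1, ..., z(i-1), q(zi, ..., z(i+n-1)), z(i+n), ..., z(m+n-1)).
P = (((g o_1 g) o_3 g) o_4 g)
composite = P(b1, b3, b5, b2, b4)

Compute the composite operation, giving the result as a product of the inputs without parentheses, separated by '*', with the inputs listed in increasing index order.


b1 * b2 * b3 * b4 * b5

Shape and order are irrelevant to g; the b-input set decides.
g(b1, b3) spells out as b1 * b3
g(b2, b4) spells out as b2 * b4
g(b5, g(b2, b4)) spells out as b5 * b2 * b4
g(g(b1, b3), g(b5, g(b2, b4))) spells out as b1 * b3 * b5 * b2 * b4
sorting the factors by input index: b1 * b2 * b3 * b4 * b5


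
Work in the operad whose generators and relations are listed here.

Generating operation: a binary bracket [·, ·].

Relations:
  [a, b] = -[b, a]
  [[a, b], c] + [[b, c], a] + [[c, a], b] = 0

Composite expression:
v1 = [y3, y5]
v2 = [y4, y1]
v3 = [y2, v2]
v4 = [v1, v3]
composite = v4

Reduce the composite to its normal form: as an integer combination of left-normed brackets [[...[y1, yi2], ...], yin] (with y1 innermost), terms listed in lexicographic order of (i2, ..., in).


-[[[[y1, y4], y2], y3], y5] + [[[[y1, y4], y2], y5], y3]

In the tensor algebra, words opening y1 carry the y1-anchored form.
Composite bracket: [[y3, y5], [y2, [y4, y1]]]
The bracket unfolds into 16 signed words via [a, b] = ab - ba (2^4 = 16).
Keep just the words that open with y1:
  y1y4y2y3y5 (sign -1) contributes -[[[[y1, y4], y2], y3], y5]
  y1y4y2y5y3 (sign +1) contributes +[[[[y1, y4], y2], y5], y3]


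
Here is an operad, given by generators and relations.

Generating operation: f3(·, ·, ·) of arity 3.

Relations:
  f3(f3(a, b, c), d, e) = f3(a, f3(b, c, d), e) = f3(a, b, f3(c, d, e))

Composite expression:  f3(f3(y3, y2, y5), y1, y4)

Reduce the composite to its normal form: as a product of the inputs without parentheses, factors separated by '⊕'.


y3 ⊕ y2 ⊕ y5 ⊕ y1 ⊕ y4


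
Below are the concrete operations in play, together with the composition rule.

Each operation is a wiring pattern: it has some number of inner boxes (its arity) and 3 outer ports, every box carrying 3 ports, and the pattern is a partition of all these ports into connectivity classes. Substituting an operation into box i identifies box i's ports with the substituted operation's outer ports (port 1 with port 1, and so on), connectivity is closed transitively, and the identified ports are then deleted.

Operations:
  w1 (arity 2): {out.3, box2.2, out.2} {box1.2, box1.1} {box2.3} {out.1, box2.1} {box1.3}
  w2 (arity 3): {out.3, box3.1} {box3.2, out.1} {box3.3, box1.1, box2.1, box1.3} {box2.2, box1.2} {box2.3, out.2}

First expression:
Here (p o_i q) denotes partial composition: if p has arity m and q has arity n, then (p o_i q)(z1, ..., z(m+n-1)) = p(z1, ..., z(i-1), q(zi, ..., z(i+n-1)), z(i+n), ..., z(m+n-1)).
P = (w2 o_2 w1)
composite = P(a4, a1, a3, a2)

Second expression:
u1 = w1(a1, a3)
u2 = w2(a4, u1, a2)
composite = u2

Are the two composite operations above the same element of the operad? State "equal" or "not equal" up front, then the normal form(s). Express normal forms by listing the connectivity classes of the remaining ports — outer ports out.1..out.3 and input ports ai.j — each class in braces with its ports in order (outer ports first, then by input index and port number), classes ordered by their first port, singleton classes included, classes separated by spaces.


The first expression reduces to {out.1, a2.2} {out.2, a3.2, a4.2} {out.3, a2.1} {a1.1, a1.2} {a1.3} {a2.3, a3.1, a4.1, a4.3} {a3.3}
The second expression reduces to {out.1, a2.2} {out.2, a3.2, a4.2} {out.3, a2.1} {a1.1, a1.2} {a1.3} {a2.3, a3.1, a4.1, a4.3} {a3.3}
Both agree, so they are equal.

equal; the common form is {out.1, a2.2} {out.2, a3.2, a4.2} {out.3, a2.1} {a1.1, a1.2} {a1.3} {a2.3, a3.1, a4.1, a4.3} {a3.3}
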